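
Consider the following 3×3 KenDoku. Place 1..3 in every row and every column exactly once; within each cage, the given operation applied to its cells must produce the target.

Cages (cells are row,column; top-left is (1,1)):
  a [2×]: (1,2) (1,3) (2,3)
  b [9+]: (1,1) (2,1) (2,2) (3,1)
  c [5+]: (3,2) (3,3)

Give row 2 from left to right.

Cage a needs product 2; hence (1,2) = 1.
Cage a has product 2, leaving (1,3) = 2.
Cage b needs sum 9; hence (2,2) = 3.
The 3 cells of cage a must have product 2, which forces (2,3) = 1.
3 is placed in column 2, so (3,2) = 2.
Column 3 already has 2, so (3,3) = 3.
Row 1 already has 2, leaving (1,1) = 3.
1 is placed in row 2, leaving (2,1) = 2.
3 is placed in row 3, which forces (3,1) = 1.
Completed grid: 3 1 2 / 2 3 1 / 1 2 3.

2 3 1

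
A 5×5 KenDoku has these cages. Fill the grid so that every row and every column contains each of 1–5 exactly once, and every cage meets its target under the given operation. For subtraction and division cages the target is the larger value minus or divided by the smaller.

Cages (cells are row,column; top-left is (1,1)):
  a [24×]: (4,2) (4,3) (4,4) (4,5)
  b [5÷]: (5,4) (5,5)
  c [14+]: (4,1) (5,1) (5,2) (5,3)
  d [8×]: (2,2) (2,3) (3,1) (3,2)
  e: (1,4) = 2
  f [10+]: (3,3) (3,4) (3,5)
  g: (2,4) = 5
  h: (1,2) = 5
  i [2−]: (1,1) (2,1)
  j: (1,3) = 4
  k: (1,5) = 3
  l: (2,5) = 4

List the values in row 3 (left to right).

4 1 5 3 2

H is a freebie, so (1,2) = 5.
Cage j is a single given cell, leaving (1,3) = 4.
Cage e is given; hence (1,4) = 2.
K is a freebie, leaving (1,5) = 3.
Cage g is given, leaving (2,4) = 5.
Cage l is a single given cell; hence (2,5) = 4.
5 is placed in column 4; hence (5,4) = 1.
Row 5 now contains 1, leaving (5,5) = 5.
3 is placed in row 1, which forces (1,1) = 1.
The two cells of cage i must have difference 2, so (2,1) = 3.
Column 1 already has 1, leaving (3,1) = 4.
4 is placed in row 3, so (3,2) = 1.
The 3 cells of cage f must have sum 10; hence (3,3) = 5.
4 is placed in row 3, leaving (3,4) = 3.
1 is placed in row 3; hence (3,5) = 2.
Cage c needs sum 14, so (4,1) = 5.
Column 4 now contains 3, which forces (4,4) = 4.
Column 5 already has 2, so (4,5) = 1.
Column 1 already has 4, leaving (5,1) = 2.
Row 5 now contains 2; hence (5,3) = 3.
Column 2 now contains 1, so (2,2) = 2.
The 4 cells of cage d must have product 8, so (2,3) = 1.
Cage a needs product 24, leaving (4,2) = 3.
Column 3 now contains 3, leaving (4,3) = 2.
Row 5 already has 3, so (5,2) = 4.
The full grid is 1 5 4 2 3 / 3 2 1 5 4 / 4 1 5 3 2 / 5 3 2 4 1 / 2 4 3 1 5.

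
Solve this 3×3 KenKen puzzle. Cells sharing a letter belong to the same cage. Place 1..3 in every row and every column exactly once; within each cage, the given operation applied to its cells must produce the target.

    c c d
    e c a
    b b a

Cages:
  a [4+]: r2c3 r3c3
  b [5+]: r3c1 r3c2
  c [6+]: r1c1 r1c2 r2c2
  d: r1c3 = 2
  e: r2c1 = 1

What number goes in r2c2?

D is a freebie, so r1c3 = 2.
E is a freebie; hence r2c1 = 1.
Row 2 already has 1; hence r2c3 = 3.
Column 3 now contains 3, which forces r3c3 = 1.
1 is placed in column 1, leaving r1c1 = 3.
Cage c has sum 6; hence r1c2 = 1.
Row 2 already has 3, so r2c2 = 2.
Column 1 already has 3; hence r3c1 = 2.
Column 2 already has 2, so r3c2 = 3.
The full grid is 3 1 2 / 1 2 3 / 2 3 1.

2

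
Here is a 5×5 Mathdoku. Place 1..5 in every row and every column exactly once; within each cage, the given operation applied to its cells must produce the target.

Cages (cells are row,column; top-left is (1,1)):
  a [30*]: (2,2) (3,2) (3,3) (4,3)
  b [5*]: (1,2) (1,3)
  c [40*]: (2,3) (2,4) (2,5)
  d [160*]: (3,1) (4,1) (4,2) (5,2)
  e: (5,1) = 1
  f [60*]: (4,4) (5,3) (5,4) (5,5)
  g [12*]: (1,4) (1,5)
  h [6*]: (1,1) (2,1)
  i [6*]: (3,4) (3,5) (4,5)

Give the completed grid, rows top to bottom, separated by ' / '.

E is a freebie, which forces (5,1) = 1.
The only place for 2 in row 1 is (1,1).
Column 1 now contains 2, leaving (2,1) = 3.
Row 2 needs a 1, and only (2,2) is open for it.
Column 2 now contains 1, which forces (1,2) = 5.
Cage b needs two cells with product 5, which forces (1,3) = 1.
Row 3 needs a 4, and only (3,1) is open for it.
Column 1 now contains 4; hence (4,1) = 5.
Cage a has product 30; hence (3,3) = 5.
Row 4 needs a 4, and only (4,2) is open for it.
4 is placed in column 2; hence (5,2) = 2.
Column 2 already has 2, which forces (3,2) = 3.
The 4 cells of cage a must have product 30, so (4,3) = 2.
The 4 cells of cage f must have product 60; hence (4,4) = 1.
Row 4 now contains 1, leaving (4,5) = 3.
The two cells of cage g must have product 12; hence (1,4) = 3.
Column 5 now contains 3, leaving (1,5) = 4.
Column 3 already has 2; hence (2,3) = 4.
Column 4 now contains 1; hence (3,4) = 2.
Cage i needs product 6, leaving (3,5) = 1.
4 is placed in column 3, so (5,3) = 3.
Column 5 now contains 4, which forces (5,5) = 5.
2 is placed in column 4, so (2,4) = 5.
Column 5 already has 5, which forces (2,5) = 2.
5 is placed in row 5, which forces (5,4) = 4.

2 5 1 3 4 / 3 1 4 5 2 / 4 3 5 2 1 / 5 4 2 1 3 / 1 2 3 4 5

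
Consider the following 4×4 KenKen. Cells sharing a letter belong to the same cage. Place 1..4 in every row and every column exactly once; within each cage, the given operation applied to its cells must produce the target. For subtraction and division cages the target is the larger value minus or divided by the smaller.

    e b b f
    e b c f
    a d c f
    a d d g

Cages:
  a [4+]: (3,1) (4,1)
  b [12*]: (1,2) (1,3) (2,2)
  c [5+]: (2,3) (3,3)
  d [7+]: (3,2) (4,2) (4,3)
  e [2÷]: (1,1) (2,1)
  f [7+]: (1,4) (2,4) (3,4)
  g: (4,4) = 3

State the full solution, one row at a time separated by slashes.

Cage g is given; hence (4,4) = 3.
Cage a needs two cells with sum 4; hence (3,1) = 3.
Row 4 already has 3; hence (4,1) = 1.
Cage d needs sum 7; hence (3,2) = 1.
The only place for 3 in row 1 is (1,2).
The only place for 3 in row 2 is (2,3).
Cage c's pair has sum 5, so (3,3) = 2.
2 is placed in row 3, leaving (3,4) = 4.
Column 3 already has 2, so (4,3) = 4.
Column 3 already has 2, so (1,3) = 1.
Row 1 already has 1, which forces (1,4) = 2.
Cage b needs product 12; hence (2,2) = 4.
Column 4 now contains 2; hence (2,4) = 1.
Row 4 already has 4; hence (4,2) = 2.
2 is placed in row 1, leaving (1,1) = 4.
Row 2 now contains 4, so (2,1) = 2.

4 3 1 2 / 2 4 3 1 / 3 1 2 4 / 1 2 4 3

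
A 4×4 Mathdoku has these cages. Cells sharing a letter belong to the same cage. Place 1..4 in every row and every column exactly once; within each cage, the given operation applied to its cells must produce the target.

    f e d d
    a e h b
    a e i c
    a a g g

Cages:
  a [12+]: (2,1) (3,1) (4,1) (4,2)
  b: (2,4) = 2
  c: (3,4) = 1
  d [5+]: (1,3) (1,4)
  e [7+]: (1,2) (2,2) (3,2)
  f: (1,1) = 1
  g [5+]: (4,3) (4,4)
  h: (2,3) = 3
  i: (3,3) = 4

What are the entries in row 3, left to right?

F is a freebie; hence (1,1) = 1.
Cage h is a single given cell; hence (2,3) = 3.
B is a freebie; hence (2,4) = 2.
I is a freebie; hence (3,3) = 4.
Cage c is a single given cell, leaving (3,4) = 1.
The 3 cells of cage e must have sum 7, so (1,2) = 4.
Column 3 already has 4, so (1,3) = 2.
Cage d's pair has sum 5, leaving (1,4) = 3.
Row 2 now contains 2; hence (2,1) = 4.
Cage e needs sum 7; hence (2,2) = 1.
The 4 cells of cage a must have sum 12, so (3,1) = 3.
Row 3 already has 1; hence (3,2) = 2.
The 4 cells of cage a must have sum 12, so (4,1) = 2.
The 4 cells of cage a must have sum 12, which forces (4,2) = 3.
Column 3 already has 2, so (4,3) = 1.
Column 4 now contains 3; hence (4,4) = 4.
Filled in: 1 4 2 3 / 4 1 3 2 / 3 2 4 1 / 2 3 1 4.

3 2 4 1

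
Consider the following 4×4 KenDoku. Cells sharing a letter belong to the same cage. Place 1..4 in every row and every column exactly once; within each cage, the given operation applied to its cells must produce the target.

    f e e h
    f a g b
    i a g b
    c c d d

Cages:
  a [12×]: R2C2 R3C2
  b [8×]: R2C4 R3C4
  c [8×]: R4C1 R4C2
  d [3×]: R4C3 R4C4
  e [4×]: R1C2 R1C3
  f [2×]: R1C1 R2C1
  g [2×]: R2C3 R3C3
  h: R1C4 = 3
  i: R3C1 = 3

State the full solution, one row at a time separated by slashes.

2 1 4 3 / 1 3 2 4 / 3 4 1 2 / 4 2 3 1

Cage h is a single given cell; hence R1C4 = 3.
Cage i is a single given cell; hence R3C1 = 3.
3 is placed in row 3, so R3C2 = 4.
4 is placed in row 3, which forces R3C4 = 2.
4 is placed in column 2, leaving R4C2 = 2.
3 is placed in column 4, leaving R4C4 = 1.
4 is placed in column 2; hence R1C2 = 1.
Cage e needs two cells with product 4; hence R1C3 = 4.
4 is placed in column 2, so R2C2 = 3.
Cage g needs two cells with product 2; hence R2C3 = 2.
Column 4 now contains 2; hence R2C4 = 4.
Row 3 now contains 2, leaving R3C3 = 1.
2 is placed in row 4, which forces R4C1 = 4.
1 is placed in row 4, which forces R4C3 = 3.
Row 1 now contains 1, so R1C1 = 2.
Row 2 already has 2, so R2C1 = 1.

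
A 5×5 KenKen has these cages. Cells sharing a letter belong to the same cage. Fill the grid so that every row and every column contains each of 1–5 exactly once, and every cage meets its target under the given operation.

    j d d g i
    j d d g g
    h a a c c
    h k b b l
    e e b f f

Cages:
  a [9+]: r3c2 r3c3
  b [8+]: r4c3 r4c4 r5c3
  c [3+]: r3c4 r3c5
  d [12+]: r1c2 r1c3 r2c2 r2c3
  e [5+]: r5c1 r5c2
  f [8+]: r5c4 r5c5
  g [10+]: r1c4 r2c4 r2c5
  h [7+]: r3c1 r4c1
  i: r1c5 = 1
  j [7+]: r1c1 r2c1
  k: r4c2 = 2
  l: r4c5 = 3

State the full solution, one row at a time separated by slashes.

2 3 5 4 1 / 5 1 3 2 4 / 3 5 4 1 2 / 4 2 1 5 3 / 1 4 2 3 5

I is a freebie, which forces r1c5 = 1.
Column 5 already has 1, so r3c5 = 2.
Cage k is a single given cell, leaving r4c2 = 2.
Cage l is given, so r4c5 = 3.
Column 5 already has 3; hence r5c5 = 5.
Column 5 already has 5; hence r2c5 = 4.
Cage h's pair has sum 7; hence r3c1 = 3.
Row 3 now contains 2; hence r3c4 = 1.
The two cells of cage h must have sum 7, leaving r4c1 = 4.
4 is placed in row 4, leaving r4c4 = 5.
Row 5 now contains 5, which forces r5c4 = 3.
Column 4 now contains 5, so r1c4 = 4.
Column 4 already has 1, leaving r2c4 = 2.
Row 4 already has 5, which forces r4c3 = 1.
The two cells of cage e must have sum 5, which forces r5c1 = 1.
Cage e's pair has sum 5, leaving r5c2 = 4.
Row 5 already has 3, which forces r5c3 = 2.
The two cells of cage j must have sum 7; hence r1c1 = 2.
The 4 cells of cage d must have sum 12, so r1c2 = 3.
The 4 cells of cage d must have sum 12, leaving r1c3 = 5.
Row 2 now contains 2; hence r2c1 = 5.
Cage d has sum 12; hence r2c2 = 1.
Cage d needs sum 12, so r2c3 = 3.
Column 2 now contains 4, leaving r3c2 = 5.
Cage a's pair has sum 9, leaving r3c3 = 4.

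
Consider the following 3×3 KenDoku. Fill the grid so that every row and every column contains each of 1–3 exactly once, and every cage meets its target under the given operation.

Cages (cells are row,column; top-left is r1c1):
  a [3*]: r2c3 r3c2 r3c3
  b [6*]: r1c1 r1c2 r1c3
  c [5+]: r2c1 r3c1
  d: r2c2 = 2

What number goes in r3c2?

Cage d is given, which forces r2c2 = 2.
Cage a needs product 3, leaving r2c3 = 1.
Cage a has product 3, leaving r3c2 = 1.
Cage a has product 3, so r3c3 = 3.
Cage b needs product 6; hence r1c1 = 1.
1 is placed in column 2; hence r1c2 = 3.
Column 3 already has 3; hence r1c3 = 2.
2 is placed in row 2, leaving r2c1 = 3.
3 is placed in row 3; hence r3c1 = 2.
Filled in: 1 3 2 / 3 2 1 / 2 1 3.

1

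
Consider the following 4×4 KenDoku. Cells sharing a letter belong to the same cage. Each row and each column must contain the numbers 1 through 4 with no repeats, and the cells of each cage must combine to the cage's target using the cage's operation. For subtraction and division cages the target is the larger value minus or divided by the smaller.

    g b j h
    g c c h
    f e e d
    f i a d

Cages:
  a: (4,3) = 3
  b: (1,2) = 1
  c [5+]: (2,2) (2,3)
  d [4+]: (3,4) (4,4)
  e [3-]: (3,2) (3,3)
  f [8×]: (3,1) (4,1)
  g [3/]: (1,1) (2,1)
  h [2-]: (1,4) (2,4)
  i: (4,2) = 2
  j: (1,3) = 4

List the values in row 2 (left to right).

Cage b is a single given cell, so (1,2) = 1.
J is a freebie, which forces (1,3) = 4.
1 is placed in column 2, leaving (3,2) = 4.
Column 3 already has 4; hence (3,3) = 1.
Row 3 already has 1, leaving (3,4) = 3.
Cage i is a single given cell, which forces (4,2) = 2.
A is a freebie, leaving (4,3) = 3.
Column 4 now contains 3, which forces (4,4) = 1.
Row 1 now contains 1, so (1,1) = 3.
Column 4 now contains 3, so (1,4) = 2.
The two cells of cage g must have quotient 3, leaving (2,1) = 1.
Column 2 now contains 2; hence (2,2) = 3.
Column 3 already has 3, so (2,3) = 2.
Cage h's pair has difference 2, so (2,4) = 4.
4 is placed in row 3, which forces (3,1) = 2.
Row 4 now contains 2, which forces (4,1) = 4.
The full grid is 3 1 4 2 / 1 3 2 4 / 2 4 1 3 / 4 2 3 1.

1 3 2 4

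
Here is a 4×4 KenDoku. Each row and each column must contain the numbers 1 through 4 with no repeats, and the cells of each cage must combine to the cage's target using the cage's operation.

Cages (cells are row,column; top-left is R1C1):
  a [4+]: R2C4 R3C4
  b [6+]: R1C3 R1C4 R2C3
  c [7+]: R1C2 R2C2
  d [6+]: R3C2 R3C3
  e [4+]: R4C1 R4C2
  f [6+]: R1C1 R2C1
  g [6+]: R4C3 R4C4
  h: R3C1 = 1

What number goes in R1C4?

2

Cage h is a single given cell; hence R3C1 = 1.
Row 3 already has 1, which forces R3C4 = 3.
Column 1 already has 1, which forces R4C1 = 3.
Row 4 now contains 3; hence R4C2 = 1.
3 is placed in column 4, so R2C4 = 1.
Cage b needs sum 6, which forces R1C3 = 1.
Column 4 now contains 1; hence R1C4 = 2.
Cage b has sum 6, leaving R2C3 = 3.
Column 4 already has 2; hence R4C4 = 4.
Row 1 now contains 2; hence R1C1 = 4.
The two cells of cage c must have sum 7, leaving R1C2 = 3.
The two cells of cage f must have sum 6, leaving R2C1 = 2.
Row 2 now contains 3; hence R2C2 = 4.
4 is placed in column 2, which forces R3C2 = 2.
Row 3 now contains 2, so R3C3 = 4.
Row 4 now contains 4; hence R4C3 = 2.
Completed grid: 4 3 1 2 / 2 4 3 1 / 1 2 4 3 / 3 1 2 4.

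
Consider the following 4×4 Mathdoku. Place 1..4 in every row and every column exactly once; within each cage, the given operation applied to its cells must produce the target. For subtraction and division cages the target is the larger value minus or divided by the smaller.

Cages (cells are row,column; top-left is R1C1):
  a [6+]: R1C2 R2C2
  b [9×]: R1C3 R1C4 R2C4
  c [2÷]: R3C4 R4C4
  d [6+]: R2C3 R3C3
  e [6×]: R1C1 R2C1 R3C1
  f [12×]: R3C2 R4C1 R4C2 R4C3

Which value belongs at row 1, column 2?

The 3 cells of cage b must have product 9, leaving R1C3 = 3.
Cage b has product 9, which forces R1C4 = 1.
Cage b needs product 9, so R2C4 = 3.
1 is placed in row 1, so R1C1 = 2.
2 is placed in row 1, which forces R1C2 = 4.
Cage e needs product 6, leaving R2C1 = 1.
Column 2 already has 4; hence R2C2 = 2.
Row 2 now contains 2, so R2C3 = 4.
The 3 cells of cage e must have product 6, leaving R3C1 = 3.
2 is placed in column 2, leaving R3C2 = 1.
Column 3 already has 4, so R3C3 = 2.
2 is placed in row 3, leaving R3C4 = 4.
Column 1 already has 3, so R4C1 = 4.
Column 2 now contains 1, leaving R4C2 = 3.
Column 3 already has 2, leaving R4C3 = 1.
4 is placed in column 4, leaving R4C4 = 2.
Completed grid: 2 4 3 1 / 1 2 4 3 / 3 1 2 4 / 4 3 1 2.

4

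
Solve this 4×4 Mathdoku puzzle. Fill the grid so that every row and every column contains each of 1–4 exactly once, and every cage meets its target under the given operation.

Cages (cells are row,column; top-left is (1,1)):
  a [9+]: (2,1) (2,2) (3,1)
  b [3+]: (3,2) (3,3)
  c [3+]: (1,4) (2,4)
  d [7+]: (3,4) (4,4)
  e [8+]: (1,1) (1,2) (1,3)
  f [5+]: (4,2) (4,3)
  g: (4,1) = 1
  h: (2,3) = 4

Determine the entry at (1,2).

Cage h is given; hence (2,3) = 4.
G is a freebie, leaving (4,1) = 1.
Cage a has sum 9, leaving (3,1) = 4.
Row 3 now contains 4; hence (3,4) = 3.
3 is placed in column 4, which forces (4,4) = 4.
Column 1 now contains 4, which forces (1,1) = 3.
Cage e has sum 8, leaving (1,2) = 4.
Cage e has sum 8, which forces (1,3) = 1.
Row 1 already has 1, leaving (1,4) = 2.
3 is placed in column 1, which forces (2,1) = 2.
2 is placed in row 2, which forces (2,2) = 3.
Column 4 now contains 2; hence (2,4) = 1.
Column 3 now contains 1, leaving (3,3) = 2.
3 is placed in column 2, which forces (4,2) = 2.
Column 3 already has 2, which forces (4,3) = 3.
2 is placed in row 3, which forces (3,2) = 1.
Completed grid: 3 4 1 2 / 2 3 4 1 / 4 1 2 3 / 1 2 3 4.

4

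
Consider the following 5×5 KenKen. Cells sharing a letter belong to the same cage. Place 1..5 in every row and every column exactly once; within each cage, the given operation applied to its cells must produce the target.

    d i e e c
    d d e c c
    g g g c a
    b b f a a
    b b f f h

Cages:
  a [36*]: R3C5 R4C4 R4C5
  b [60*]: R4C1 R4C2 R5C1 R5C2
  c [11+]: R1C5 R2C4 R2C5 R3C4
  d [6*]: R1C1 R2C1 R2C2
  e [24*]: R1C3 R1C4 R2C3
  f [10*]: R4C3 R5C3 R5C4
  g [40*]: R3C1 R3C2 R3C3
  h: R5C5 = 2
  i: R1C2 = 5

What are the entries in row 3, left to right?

2 4 5 1 3

Cage i is given, which forces R1C2 = 5.
Cage a has product 36; hence R3C5 = 3.
Cage a needs product 36, leaving R4C4 = 3.
Cage a needs product 36; hence R4C5 = 4.
Cage h is a single given cell, so R5C5 = 2.
2 is placed in column 5, so R1C5 = 1.
The 4 cells of cage c must have sum 11, which forces R2C5 = 5.
The 4 cells of cage b must have product 60; hence R4C1 = 5.
Cage b has product 60; hence R4C2 = 1.
The 3 cells of cage f must have product 10, so R4C3 = 2.
Cage e needs product 24, leaving R1C4 = 2.
The 3 cells of cage d must have product 6, so R2C1 = 1.
Row 2 already has 1, so R2C4 = 4.
Cage g has product 40, so R3C3 = 5.
Column 4 already has 4; hence R3C4 = 1.
5 is placed in column 3, so R5C3 = 1.
1 is placed in column 4, so R5C4 = 5.
Row 1 already has 2, leaving R1C1 = 3.
The 3 cells of cage e must have product 24, which forces R1C3 = 4.
Cage d needs product 6, leaving R2C2 = 2.
Row 2 now contains 4, which forces R2C3 = 3.
Column 2 already has 2; hence R3C2 = 4.
Column 1 already has 3, which forces R5C1 = 4.
Column 2 already has 4; hence R5C2 = 3.
Row 3 now contains 4, so R3C1 = 2.
The full grid is 3 5 4 2 1 / 1 2 3 4 5 / 2 4 5 1 3 / 5 1 2 3 4 / 4 3 1 5 2.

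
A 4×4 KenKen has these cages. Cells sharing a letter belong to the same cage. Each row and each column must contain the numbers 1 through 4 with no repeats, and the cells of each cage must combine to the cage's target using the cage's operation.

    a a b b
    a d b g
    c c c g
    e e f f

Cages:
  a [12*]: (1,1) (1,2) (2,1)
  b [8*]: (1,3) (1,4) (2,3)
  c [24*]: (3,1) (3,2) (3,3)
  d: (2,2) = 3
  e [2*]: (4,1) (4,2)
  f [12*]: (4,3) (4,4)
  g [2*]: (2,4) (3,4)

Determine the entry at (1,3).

2

D is a freebie, so (2,2) = 3.
Cage a needs product 12, which forces (1,1) = 3.
Cage c needs product 24; hence (3,3) = 3.
Column 3 now contains 3; hence (4,3) = 4.
4 is placed in row 4, so (4,4) = 3.
Cage b needs product 8; hence (1,4) = 4.
Row 2 needs a 4, and only (2,1) is open for it.
Cage a has product 12, which forces (1,2) = 1.
Row 1 already has 1, leaving (1,3) = 2.
Column 3 now contains 2, so (2,3) = 1.
1 is placed in row 2, which forces (2,4) = 2.
Column 1 now contains 4; hence (3,1) = 2.
The 3 cells of cage c must have product 24, which forces (3,2) = 4.
Column 4 now contains 2, leaving (3,4) = 1.
2 is placed in column 1; hence (4,1) = 1.
1 is placed in column 2, so (4,2) = 2.
Completed grid: 3 1 2 4 / 4 3 1 2 / 2 4 3 1 / 1 2 4 3.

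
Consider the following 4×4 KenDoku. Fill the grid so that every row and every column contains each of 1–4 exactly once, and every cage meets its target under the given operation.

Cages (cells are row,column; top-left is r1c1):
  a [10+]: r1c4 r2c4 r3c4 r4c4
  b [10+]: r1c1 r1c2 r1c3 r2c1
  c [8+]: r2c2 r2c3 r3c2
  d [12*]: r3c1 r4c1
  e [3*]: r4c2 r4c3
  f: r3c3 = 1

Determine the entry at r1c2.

Cage f is given, leaving r3c3 = 1.
1 is placed in column 3, which forces r4c3 = 3.
Cage d's pair has product 12; hence r3c1 = 3.
Row 3 already has 3, so r3c2 = 2.
Row 3 now contains 2; hence r3c4 = 4.
3 is placed in row 4; hence r4c1 = 4.
3 is placed in row 4, so r4c2 = 1.
1 is placed in row 4, leaving r4c4 = 2.
Cage b needs sum 10, which forces r1c2 = 3.
Cage b needs sum 10, so r1c3 = 4.
Row 1 already has 3, which forces r1c4 = 1.
Column 2 already has 1, so r2c2 = 4.
Cage c needs sum 8, which forces r2c3 = 2.
Column 4 now contains 1, which forces r2c4 = 3.
Row 1 now contains 1, leaving r1c1 = 2.
Row 2 now contains 2, so r2c1 = 1.
Completed grid: 2 3 4 1 / 1 4 2 3 / 3 2 1 4 / 4 1 3 2.

3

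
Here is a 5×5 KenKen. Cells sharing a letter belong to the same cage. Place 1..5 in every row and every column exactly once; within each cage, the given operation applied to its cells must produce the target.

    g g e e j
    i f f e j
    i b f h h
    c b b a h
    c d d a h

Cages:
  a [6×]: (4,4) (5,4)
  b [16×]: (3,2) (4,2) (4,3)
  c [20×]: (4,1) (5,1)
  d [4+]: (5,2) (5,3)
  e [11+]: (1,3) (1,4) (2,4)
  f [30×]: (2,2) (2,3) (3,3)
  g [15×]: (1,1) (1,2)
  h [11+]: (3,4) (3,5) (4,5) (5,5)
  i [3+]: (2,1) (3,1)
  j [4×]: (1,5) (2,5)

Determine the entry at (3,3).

In column 1, 3 can only go at (1,1), so (1,1) = 3.
Row 1 already has 3, so (1,2) = 5.
Cage e needs sum 11, so (2,4) = 5.
Cage f needs product 30; hence (3,3) = 5.
Row 1 needs a 1, and only (1,5) is open for it.
1 is placed in column 5, which forces (2,5) = 4.
The 4 cells of cage h must have sum 11, which forces (3,4) = 1.
Cage i needs two cells with sum 3; hence (2,1) = 1.
Row 3 now contains 1, leaving (3,1) = 2.
Row 3 already has 2; hence (3,2) = 4.
Row 3 already has 2, leaving (3,5) = 3.
Column 2 now contains 4, leaving (4,2) = 1.
Column 2 already has 1, leaving (5,2) = 3.
Row 5 already has 3; hence (5,3) = 1.
Row 5 already has 3, which forces (5,4) = 2.
Row 5 now contains 2, which forces (5,5) = 5.
The 3 cells of cage e must have sum 11, leaving (1,3) = 2.
Column 4 now contains 2, leaving (1,4) = 4.
Column 2 already has 3, leaving (2,2) = 2.
Cage f needs product 30, which forces (2,3) = 3.
Cage c's pair has product 20, leaving (4,1) = 5.
Cage b has product 16, which forces (4,3) = 4.
Column 4 now contains 2, so (4,4) = 3.
Column 5 now contains 5, leaving (4,5) = 2.
5 is placed in row 5; hence (5,1) = 4.
Completed grid: 3 5 2 4 1 / 1 2 3 5 4 / 2 4 5 1 3 / 5 1 4 3 2 / 4 3 1 2 5.

5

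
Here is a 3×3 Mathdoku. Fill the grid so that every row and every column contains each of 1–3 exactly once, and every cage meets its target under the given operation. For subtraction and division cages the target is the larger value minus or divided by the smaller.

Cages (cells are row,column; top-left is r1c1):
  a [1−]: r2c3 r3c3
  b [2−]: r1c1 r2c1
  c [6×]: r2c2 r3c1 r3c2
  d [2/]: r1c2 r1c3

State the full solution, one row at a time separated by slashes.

In row 1, 3 can only go at r1c1, so r1c1 = 3.
Column 1 already has 3, which forces r2c1 = 1.
1 is placed in column 1, leaving r3c1 = 2.
Cage c needs product 6, leaving r2c2 = 3.
Cage a's pair has difference 1, which forces r2c3 = 2.
Cage c needs product 6, leaving r3c2 = 1.
1 is placed in row 3, so r3c3 = 3.
Column 2 already has 1, which forces r1c2 = 2.
Column 3 now contains 2, which forces r1c3 = 1.

3 2 1 / 1 3 2 / 2 1 3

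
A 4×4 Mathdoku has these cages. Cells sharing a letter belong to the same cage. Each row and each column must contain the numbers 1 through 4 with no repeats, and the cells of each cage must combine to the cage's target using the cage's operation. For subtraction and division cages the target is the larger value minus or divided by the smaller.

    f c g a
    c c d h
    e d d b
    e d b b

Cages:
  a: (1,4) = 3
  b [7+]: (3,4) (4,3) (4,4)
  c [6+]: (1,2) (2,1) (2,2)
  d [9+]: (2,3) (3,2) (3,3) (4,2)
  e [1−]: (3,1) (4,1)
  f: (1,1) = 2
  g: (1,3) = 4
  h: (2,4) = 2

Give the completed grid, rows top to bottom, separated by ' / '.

2 1 4 3 / 1 4 3 2 / 3 2 1 4 / 4 3 2 1

Cage f is given, so (1,1) = 2.
G is a freebie, so (1,3) = 4.
Cage a is given; hence (1,4) = 3.
Cage h is a single given cell, leaving (2,4) = 2.
Row 1 now contains 3, so (1,2) = 1.
Cage c needs sum 6; hence (2,1) = 1.
Cage c has sum 6, which forces (2,2) = 4.
Row 2 now contains 1, which forces (2,3) = 3.
The 3 cells of cage b must have sum 7, which forces (4,3) = 2.
Cage d needs sum 9, which forces (3,2) = 2.
Column 3 already has 2; hence (3,3) = 1.
Row 3 now contains 1; hence (3,4) = 4.
Row 4 already has 2, so (4,2) = 3.
4 is placed in column 4, so (4,4) = 1.
Row 3 already has 4; hence (3,1) = 3.
Row 4 already has 3, leaving (4,1) = 4.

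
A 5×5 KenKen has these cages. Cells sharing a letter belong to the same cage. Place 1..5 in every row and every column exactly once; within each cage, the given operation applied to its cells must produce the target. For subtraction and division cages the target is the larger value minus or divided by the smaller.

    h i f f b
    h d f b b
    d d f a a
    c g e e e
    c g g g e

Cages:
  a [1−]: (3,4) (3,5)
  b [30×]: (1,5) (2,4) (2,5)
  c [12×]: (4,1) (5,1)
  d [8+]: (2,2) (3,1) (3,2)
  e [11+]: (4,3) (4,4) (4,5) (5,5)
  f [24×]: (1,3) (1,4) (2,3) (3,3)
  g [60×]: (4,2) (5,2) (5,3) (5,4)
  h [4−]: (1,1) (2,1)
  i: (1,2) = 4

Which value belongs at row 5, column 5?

Cage i is given, so (1,2) = 4.
The only place for 4 in row 2 is (2,3).
Column 1 needs a 2, and only (3,1) is open for it.
In column 2, 2 can only go at (4,2), so (4,2) = 2.
Row 5 needs a 1, and only (5,5) is open for it.
In row 4, 3 can only go at (4,1), so (4,1) = 3.
3 is placed in column 1, leaving (5,1) = 4.
The only place for 3 in column 2 is (5,2).
The 3 cells of cage b must have product 30, so (1,5) = 5.
Column 5 now contains 5, leaving (4,5) = 4.
Row 1 now contains 5, which forces (1,1) = 1.
Cage h's pair has difference 4, so (2,1) = 5.
5 is placed in row 2, which forces (2,2) = 1.
Column 2 now contains 1; hence (3,2) = 5.
Cage a needs two cells with difference 1, so (3,4) = 4.
Column 5 now contains 4; hence (3,5) = 3.
Cage b has product 30, so (2,4) = 3.
Column 5 now contains 3; hence (2,5) = 2.
3 is placed in row 3, leaving (3,3) = 1.
Column 3 now contains 1; hence (4,3) = 5.
5 is placed in row 4, leaving (4,4) = 1.
Column 3 already has 5, leaving (5,3) = 2.
Row 5 now contains 2, so (5,4) = 5.
Column 3 now contains 2, leaving (1,3) = 3.
Column 4 now contains 3; hence (1,4) = 2.
Filled in: 1 4 3 2 5 / 5 1 4 3 2 / 2 5 1 4 3 / 3 2 5 1 4 / 4 3 2 5 1.

1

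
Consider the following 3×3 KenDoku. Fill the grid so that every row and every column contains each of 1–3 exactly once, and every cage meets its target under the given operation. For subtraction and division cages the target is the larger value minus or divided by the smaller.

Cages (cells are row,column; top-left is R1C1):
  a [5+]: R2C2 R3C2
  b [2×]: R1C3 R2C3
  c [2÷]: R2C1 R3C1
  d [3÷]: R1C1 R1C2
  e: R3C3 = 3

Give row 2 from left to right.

Cage e is given, which forces R3C3 = 3.
Cage a's pair has sum 5, which forces R2C2 = 3.
Row 3 now contains 3; hence R3C2 = 2.
Cage d's pair has quotient 3, leaving R1C1 = 3.
Column 2 now contains 3, which forces R1C2 = 1.
Row 1 now contains 1, which forces R1C3 = 2.
The two cells of cage c must have quotient 2, which forces R2C1 = 2.
Column 3 now contains 2; hence R2C3 = 1.
Row 3 now contains 2, so R3C1 = 1.
The full grid is 3 1 2 / 2 3 1 / 1 2 3.

2 3 1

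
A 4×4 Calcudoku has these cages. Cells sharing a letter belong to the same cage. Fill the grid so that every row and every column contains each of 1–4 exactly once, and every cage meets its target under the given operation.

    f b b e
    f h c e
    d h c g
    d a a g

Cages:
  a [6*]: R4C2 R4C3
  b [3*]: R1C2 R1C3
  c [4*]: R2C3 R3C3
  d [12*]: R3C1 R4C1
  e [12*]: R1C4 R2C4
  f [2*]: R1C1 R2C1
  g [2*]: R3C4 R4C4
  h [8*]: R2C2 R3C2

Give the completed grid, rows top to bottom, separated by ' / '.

Row 1 needs a 2, and only R1C1 is open for it.
Column 1 already has 2, so R2C1 = 1.
1 is placed in row 2, so R2C3 = 4.
Row 2 now contains 4, leaving R2C4 = 3.
4 is placed in column 3, leaving R3C3 = 1.
1 is placed in row 3, which forces R3C4 = 2.
Column 4 now contains 2, which forces R4C4 = 1.
The two cells of cage b must have product 3, leaving R1C2 = 1.
Column 3 now contains 1, so R1C3 = 3.
Column 4 now contains 3, so R1C4 = 4.
Row 2 now contains 4, leaving R2C2 = 2.
2 is placed in row 3, so R3C2 = 4.
Column 2 already has 2, leaving R4C2 = 3.
3 is placed in column 3, which forces R4C3 = 2.
Row 3 now contains 4, which forces R3C1 = 3.
Row 4 now contains 3; hence R4C1 = 4.

2 1 3 4 / 1 2 4 3 / 3 4 1 2 / 4 3 2 1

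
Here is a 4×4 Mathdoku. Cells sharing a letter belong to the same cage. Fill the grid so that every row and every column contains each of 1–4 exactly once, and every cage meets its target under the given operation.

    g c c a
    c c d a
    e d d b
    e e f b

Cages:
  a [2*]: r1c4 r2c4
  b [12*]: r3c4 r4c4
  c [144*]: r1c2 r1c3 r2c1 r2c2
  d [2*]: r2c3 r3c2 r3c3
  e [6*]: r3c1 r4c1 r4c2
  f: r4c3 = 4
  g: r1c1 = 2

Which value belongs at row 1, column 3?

3

Cage g is a single given cell, which forces r1c1 = 2.
Row 1 now contains 2; hence r1c4 = 1.
Cage d needs product 2, so r2c3 = 1.
Column 4 now contains 1, leaving r2c4 = 2.
The 3 cells of cage d must have product 2, so r3c2 = 1.
Cage d needs product 2; hence r3c3 = 2.
Cage f is given, which forces r4c3 = 4.
4 is placed in row 4, which forces r4c4 = 3.
Cage c needs product 144, which forces r1c2 = 4.
Column 3 already has 4, leaving r1c3 = 3.
Cage c needs product 144, which forces r2c1 = 4.
Cage c needs product 144, so r2c2 = 3.
1 is placed in row 3, so r3c1 = 3.
3 is placed in column 4, leaving r3c4 = 4.
Row 4 now contains 3, which forces r4c1 = 1.
Row 4 now contains 3, which forces r4c2 = 2.
Completed grid: 2 4 3 1 / 4 3 1 2 / 3 1 2 4 / 1 2 4 3.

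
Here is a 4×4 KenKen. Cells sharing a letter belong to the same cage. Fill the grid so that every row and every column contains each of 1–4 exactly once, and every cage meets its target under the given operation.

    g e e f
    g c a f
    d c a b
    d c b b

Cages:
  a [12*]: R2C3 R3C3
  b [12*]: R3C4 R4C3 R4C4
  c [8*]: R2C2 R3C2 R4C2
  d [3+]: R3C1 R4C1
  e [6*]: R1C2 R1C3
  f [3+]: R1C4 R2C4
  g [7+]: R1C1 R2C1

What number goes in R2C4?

Row 1 needs a 1, and only R1C4 is open for it.
Column 4 now contains 1, leaving R2C4 = 2.
The 3 cells of cage b must have product 12; hence R4C3 = 1.
Cage d's pair has sum 3, which forces R3C1 = 1.
Row 4 now contains 1, leaving R4C1 = 2.
Row 4 now contains 2, leaving R4C2 = 4.
4 is placed in row 4, so R4C4 = 3.
Column 2 now contains 4, which forces R2C2 = 1.
Column 2 now contains 4, which forces R3C2 = 2.
Column 4 already has 3, so R3C4 = 4.
2 is placed in column 2, so R1C2 = 3.
The two cells of cage e must have product 6, leaving R1C3 = 2.
The two cells of cage a must have product 12, so R2C3 = 4.
Row 3 now contains 4, which forces R3C3 = 3.
3 is placed in row 1; hence R1C1 = 4.
4 is placed in row 2; hence R2C1 = 3.
Filled in: 4 3 2 1 / 3 1 4 2 / 1 2 3 4 / 2 4 1 3.

2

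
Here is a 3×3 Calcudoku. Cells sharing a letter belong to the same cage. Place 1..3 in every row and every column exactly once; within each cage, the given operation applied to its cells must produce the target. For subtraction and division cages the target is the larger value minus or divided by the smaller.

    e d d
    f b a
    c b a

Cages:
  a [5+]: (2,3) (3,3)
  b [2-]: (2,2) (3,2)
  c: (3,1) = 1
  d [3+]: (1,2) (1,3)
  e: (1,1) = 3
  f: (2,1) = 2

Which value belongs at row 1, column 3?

Cage e is given, which forces (1,1) = 3.
F is a freebie, leaving (2,1) = 2.
Row 2 now contains 2, leaving (2,3) = 3.
C is a freebie, so (3,1) = 1.
1 is placed in row 3; hence (3,2) = 3.
Column 3 already has 3, leaving (3,3) = 2.
Cage d's pair has sum 3, which forces (1,2) = 2.
Column 3 already has 2, which forces (1,3) = 1.
3 is placed in row 2; hence (2,2) = 1.
Filled in: 3 2 1 / 2 1 3 / 1 3 2.

1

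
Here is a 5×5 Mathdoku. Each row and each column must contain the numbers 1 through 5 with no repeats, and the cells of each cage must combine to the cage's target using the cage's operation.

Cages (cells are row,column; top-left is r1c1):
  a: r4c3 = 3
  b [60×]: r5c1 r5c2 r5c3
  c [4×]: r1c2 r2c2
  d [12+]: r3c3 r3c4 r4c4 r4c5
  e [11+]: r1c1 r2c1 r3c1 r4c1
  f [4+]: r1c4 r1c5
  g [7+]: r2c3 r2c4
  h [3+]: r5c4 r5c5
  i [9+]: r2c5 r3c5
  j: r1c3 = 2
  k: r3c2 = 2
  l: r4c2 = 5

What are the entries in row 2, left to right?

Cage j is a single given cell; hence r1c3 = 2.
K is a freebie; hence r3c2 = 2.
L is a freebie; hence r4c2 = 5.
Cage a is given, so r4c3 = 3.
Row 1 needs a 4, and only r1c2 is open for it.
Column 2 already has 4, leaving r2c2 = 1.
Column 2 already has 4; hence r5c2 = 3.
The only place for 5 in row 1 is r1c1.
Column 1 already has 5, leaving r5c1 = 4.
Cage b has product 60, so r5c3 = 5.
Column 3 already has 5, leaving r2c3 = 4.
The two cells of cage g must have sum 7, so r2c4 = 3.
Row 2 now contains 4, so r2c5 = 5.
4 is placed in column 3, which forces r3c3 = 1.
Column 4 now contains 3, so r3c4 = 5.
Column 5 now contains 5, so r3c5 = 4.
Column 4 now contains 3; hence r1c4 = 1.
Cage f needs two cells with sum 4; hence r1c5 = 3.
3 is placed in row 2, which forces r2c1 = 2.
Row 3 already has 1; hence r3c1 = 3.
Cage e has sum 11, leaving r4c1 = 1.
Cage d has sum 12, so r4c4 = 4.
Cage d needs sum 12; hence r4c5 = 2.
Column 4 now contains 1; hence r5c4 = 2.
Column 5 now contains 2, which forces r5c5 = 1.
Filled in: 5 4 2 1 3 / 2 1 4 3 5 / 3 2 1 5 4 / 1 5 3 4 2 / 4 3 5 2 1.

2 1 4 3 5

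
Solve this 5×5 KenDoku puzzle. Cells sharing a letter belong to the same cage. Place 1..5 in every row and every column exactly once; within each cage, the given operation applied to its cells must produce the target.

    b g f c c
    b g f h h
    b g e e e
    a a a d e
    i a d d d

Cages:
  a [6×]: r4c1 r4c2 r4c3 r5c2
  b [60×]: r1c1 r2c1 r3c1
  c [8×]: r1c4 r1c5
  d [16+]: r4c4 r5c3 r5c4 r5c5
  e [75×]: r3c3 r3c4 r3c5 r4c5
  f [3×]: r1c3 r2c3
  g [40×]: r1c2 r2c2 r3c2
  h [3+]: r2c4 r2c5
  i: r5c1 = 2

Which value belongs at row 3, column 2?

2

The 4 cells of cage e must have product 75; hence r4c5 = 5.
Cage i is given, which forces r5c1 = 2.
The 4 cells of cage a must have product 6, so r5c2 = 1.
Row 4 already has 5; hence r4c4 = 4.
4 is placed in column 4; hence r1c4 = 2.
The two cells of cage c must have product 8; hence r1c5 = 4.
Column 4 already has 2; hence r2c4 = 1.
Row 2 already has 1; hence r2c5 = 2.
4 is placed in column 5, so r5c5 = 3.
Row 1 already has 4; hence r1c2 = 5.
Cage f needs two cells with product 3, leaving r1c3 = 1.
Cage g has product 40; hence r2c2 = 4.
Row 2 already has 1, leaving r2c3 = 3.
The 3 cells of cage g must have product 40; hence r3c2 = 2.
Column 3 now contains 3, so r3c3 = 5.
5 is placed in row 3; hence r3c4 = 3.
Column 5 already has 3, so r3c5 = 1.
2 is placed in column 2, leaving r4c2 = 3.
Column 3 now contains 3, which forces r4c3 = 2.
Cage d has sum 16, so r5c3 = 4.
Row 5 already has 3, so r5c4 = 5.
Row 1 now contains 5, leaving r1c1 = 3.
3 is placed in row 2; hence r2c1 = 5.
3 is placed in row 3, leaving r3c1 = 4.
Row 4 already has 3, so r4c1 = 1.
Completed grid: 3 5 1 2 4 / 5 4 3 1 2 / 4 2 5 3 1 / 1 3 2 4 5 / 2 1 4 5 3.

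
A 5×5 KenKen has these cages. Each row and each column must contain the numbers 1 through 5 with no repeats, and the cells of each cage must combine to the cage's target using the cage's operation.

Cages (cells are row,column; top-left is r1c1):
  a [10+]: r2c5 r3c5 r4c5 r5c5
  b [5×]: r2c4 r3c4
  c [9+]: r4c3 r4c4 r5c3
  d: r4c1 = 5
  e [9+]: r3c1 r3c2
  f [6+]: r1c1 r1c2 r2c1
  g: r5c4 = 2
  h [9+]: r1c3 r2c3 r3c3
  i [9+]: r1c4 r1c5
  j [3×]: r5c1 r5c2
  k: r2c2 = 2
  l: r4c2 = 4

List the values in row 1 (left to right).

Cage k is a single given cell; hence r2c2 = 2.
Cage d is given, which forces r4c1 = 5.
Cage l is given, leaving r4c2 = 4.
G is a freebie, which forces r5c4 = 2.
Column 1 already has 5; hence r3c1 = 4.
Column 2 now contains 4; hence r3c2 = 5.
Row 3 now contains 5, so r3c4 = 1.
Column 4 now contains 1, leaving r4c4 = 3.
4 is placed in column 1; hence r1c1 = 2.
Column 4 now contains 1, so r2c4 = 5.
Column 4 now contains 5, which forces r1c4 = 4.
Cage i's pair has sum 9, so r1c5 = 5.
5 is placed in row 1; hence r1c3 = 3.
Cage h needs sum 9, so r2c3 = 4.
Cage h has sum 9, which forces r3c3 = 2.
2 is placed in row 3, which forces r3c5 = 3.
2 is placed in column 3; hence r4c3 = 1.
1 is placed in row 4, leaving r4c5 = 2.
Column 3 already has 4, so r5c3 = 5.
Row 1 already has 3, so r1c2 = 1.
Cage f needs sum 6, so r2c1 = 3.
3 is placed in column 5, so r2c5 = 1.
3 is placed in column 1, which forces r5c1 = 1.
1 is placed in column 2, leaving r5c2 = 3.
The 4 cells of cage a must have sum 10, leaving r5c5 = 4.
The full grid is 2 1 3 4 5 / 3 2 4 5 1 / 4 5 2 1 3 / 5 4 1 3 2 / 1 3 5 2 4.

2 1 3 4 5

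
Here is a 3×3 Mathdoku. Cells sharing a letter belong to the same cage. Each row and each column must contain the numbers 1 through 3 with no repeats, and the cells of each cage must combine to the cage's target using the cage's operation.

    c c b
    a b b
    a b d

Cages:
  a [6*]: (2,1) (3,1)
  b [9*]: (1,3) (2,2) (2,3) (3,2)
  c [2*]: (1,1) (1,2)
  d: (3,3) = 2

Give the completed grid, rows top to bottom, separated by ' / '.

Cage d is a single given cell, leaving (3,3) = 2.
Cage a needs two cells with product 6; hence (2,1) = 2.
Row 3 now contains 2; hence (3,1) = 3.
Row 3 already has 3, so (3,2) = 1.
Column 1 now contains 2, so (1,1) = 1.
Column 2 already has 1; hence (1,2) = 2.
Cage b has product 9; hence (1,3) = 3.
Column 2 already has 1, so (2,2) = 3.
The 4 cells of cage b must have product 9, leaving (2,3) = 1.

1 2 3 / 2 3 1 / 3 1 2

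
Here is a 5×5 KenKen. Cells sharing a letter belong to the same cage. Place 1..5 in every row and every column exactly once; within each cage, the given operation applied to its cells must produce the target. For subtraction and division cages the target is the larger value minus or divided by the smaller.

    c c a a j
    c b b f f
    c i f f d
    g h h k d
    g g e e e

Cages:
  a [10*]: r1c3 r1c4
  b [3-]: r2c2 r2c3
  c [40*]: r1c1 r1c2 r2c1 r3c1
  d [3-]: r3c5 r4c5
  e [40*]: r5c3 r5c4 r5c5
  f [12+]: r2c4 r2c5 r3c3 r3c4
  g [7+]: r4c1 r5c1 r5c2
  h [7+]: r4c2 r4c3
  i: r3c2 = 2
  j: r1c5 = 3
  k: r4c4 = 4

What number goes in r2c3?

Cage j is given, so r1c5 = 3.
Cage i is a single given cell, leaving r3c2 = 2.
K is a freebie, leaving r4c4 = 4.
Cage h's pair has sum 7, which forces r4c2 = 5.
Cage h needs two cells with sum 7, leaving r4c3 = 2.
Row 4 now contains 2, which forces r4c5 = 1.
Column 3 now contains 2; hence r1c3 = 5.
Cage a's pair has product 10, so r1c4 = 2.
Cage d needs two cells with difference 3, so r3c5 = 4.
1 is placed in row 4; hence r4c1 = 3.
Cage g needs sum 7; hence r5c1 = 1.
Cage g has sum 7, leaving r5c2 = 3.
Column 3 already has 5, leaving r5c3 = 4.
2 is placed in column 4, which forces r5c4 = 5.
Row 5 now contains 5, so r5c5 = 2.
Column 1 already has 1, leaving r1c1 = 4.
The 4 cells of cage c must have product 40; hence r1c2 = 1.
The 4 cells of cage c must have product 40, which forces r2c1 = 2.
Cage b's pair has difference 3; hence r2c2 = 4.
Column 3 already has 4, which forces r2c3 = 1.
Cage f needs sum 12, which forces r2c4 = 3.
Column 5 already has 2, leaving r2c5 = 5.
Column 1 already has 1, so r3c1 = 5.
Cage f needs sum 12, which forces r3c3 = 3.
The 4 cells of cage f must have sum 12, so r3c4 = 1.
Filled in: 4 1 5 2 3 / 2 4 1 3 5 / 5 2 3 1 4 / 3 5 2 4 1 / 1 3 4 5 2.

1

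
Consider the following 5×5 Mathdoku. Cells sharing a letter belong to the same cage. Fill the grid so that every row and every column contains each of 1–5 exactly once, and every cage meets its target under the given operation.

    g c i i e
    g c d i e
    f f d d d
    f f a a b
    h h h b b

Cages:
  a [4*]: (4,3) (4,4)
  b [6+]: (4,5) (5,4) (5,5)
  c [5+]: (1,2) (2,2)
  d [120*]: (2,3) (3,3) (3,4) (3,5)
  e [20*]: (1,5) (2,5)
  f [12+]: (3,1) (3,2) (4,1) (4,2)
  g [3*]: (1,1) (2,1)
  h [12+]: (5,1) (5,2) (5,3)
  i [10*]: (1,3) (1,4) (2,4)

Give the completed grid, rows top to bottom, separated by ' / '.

1 3 2 5 4 / 3 2 4 1 5 / 4 1 5 3 2 / 2 5 1 4 3 / 5 4 3 2 1

The only place for 1 in column 5 is (5,5).
Row 5 needs a 2, and only (5,4) is open for it.
Cage i has product 10; hence (1,3) = 2.
The 3 cells of cage b must have sum 6, so (4,5) = 3.
Cage d has product 120, so (3,5) = 2.
The only place for 2 in row 2 is (2,2).
The two cells of cage c must have sum 5, so (1,2) = 3.
The 4 cells of cage f must have sum 12, so (4,1) = 2.
2 is placed in column 2, leaving (4,2) = 5.
5 is placed in column 2, so (5,2) = 4.
Row 1 now contains 3; hence (1,1) = 1.
Row 1 now contains 1, so (1,4) = 5.
Row 1 already has 5; hence (1,5) = 4.
Cage g needs two cells with product 3, which forces (2,1) = 3.
Column 4 now contains 5, so (2,4) = 1.
Column 5 now contains 4, leaving (2,5) = 5.
Cage f has sum 12, which forces (3,1) = 4.
4 is placed in column 2, so (3,2) = 1.
4 is placed in row 3; hence (3,4) = 3.
1 is placed in column 4, which forces (4,4) = 4.
Column 1 already has 3, so (5,1) = 5.
5 is placed in row 5, so (5,3) = 3.
5 is placed in row 2; hence (2,3) = 4.
3 is placed in row 3, which forces (3,3) = 5.
Row 4 now contains 4, which forces (4,3) = 1.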